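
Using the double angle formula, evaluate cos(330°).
cos(330°) = cos²165° - sin²165° = √3/2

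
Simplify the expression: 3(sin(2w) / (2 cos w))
3(sin(2w) / (2 cos w)) = 3(sin w) (using Double angle)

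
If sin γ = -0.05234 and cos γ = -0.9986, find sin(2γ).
sin(2γ) = 2 sin γ cos γ = 0.1045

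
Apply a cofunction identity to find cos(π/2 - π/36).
cos(π/2 - π/36) = sin(π/36) = 0.08716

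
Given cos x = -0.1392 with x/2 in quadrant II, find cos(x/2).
cos(x/2) = ±√((1 + cos x)/2); negative since x/2 ∈ QII, so cos(x/2) = -0.656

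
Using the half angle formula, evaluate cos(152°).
cos(152°) = -√((1 + cos 304°)/2) = -0.8829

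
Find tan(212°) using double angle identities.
tan(212°) = 2 tan 106° / (1 - tan²106°) = 0.6249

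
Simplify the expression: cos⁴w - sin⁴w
cos⁴w - sin⁴w = cos(2w) (using Factoring + double angle)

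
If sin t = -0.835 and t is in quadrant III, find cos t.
cos t = -0.5502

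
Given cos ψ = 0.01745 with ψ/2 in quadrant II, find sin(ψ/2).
sin(ψ/2) = ±√((1 - cos ψ)/2); positive since ψ/2 ∈ QII, so sin(ψ/2) = 0.7009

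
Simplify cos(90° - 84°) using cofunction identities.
cos(90° - 84°) = sin(84°)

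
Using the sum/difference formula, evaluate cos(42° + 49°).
cos(42° + 49°) = cos 42° cos 49° - sin 42° sin 49° = -0.01745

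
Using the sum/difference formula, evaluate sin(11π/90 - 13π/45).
sin(11π/90 - 13π/45) = sin 11π/90 cos 13π/45 - cos 11π/90 sin 13π/45 = -1/2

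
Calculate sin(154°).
sin(154°) = 0.4384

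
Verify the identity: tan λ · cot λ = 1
LHS = (sin λ/cos λ) · (cos λ/sin λ) = 1 = RHS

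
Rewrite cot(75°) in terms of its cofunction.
cot(75°) = tan(90° - 75°) = tan(15°)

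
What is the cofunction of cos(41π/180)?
cos(41π/180) = sin(π/2 - 41π/180) = sin(49π/180)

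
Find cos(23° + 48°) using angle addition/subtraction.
cos(23° + 48°) = cos 23° cos 48° - sin 23° sin 48° = 0.3256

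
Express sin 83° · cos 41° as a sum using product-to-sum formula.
sin 83° cos 41° = (1/2)[sin(83°+41°) + sin(83°-41°)]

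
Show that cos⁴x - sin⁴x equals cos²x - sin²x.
LHS = (cos²x - sin²x)(cos²x + sin²x) = (cos²x - sin²x) · 1 = cos²x - sin²x = RHS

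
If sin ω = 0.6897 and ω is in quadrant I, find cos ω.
cos ω = 0.7241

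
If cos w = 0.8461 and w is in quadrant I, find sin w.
sin w = 0.533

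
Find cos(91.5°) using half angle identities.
cos(91.5°) = -√((1 + cos 183°)/2) = -0.02618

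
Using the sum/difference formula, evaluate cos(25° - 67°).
cos(25° - 67°) = cos 25° cos 67° + sin 25° sin 67° = 0.7431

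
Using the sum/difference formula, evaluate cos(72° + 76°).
cos(72° + 76°) = cos 72° cos 76° - sin 72° sin 76° = -0.848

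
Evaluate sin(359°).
sin(359°) = -0.01745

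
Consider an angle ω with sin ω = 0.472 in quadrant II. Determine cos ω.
cos ω = ±√(1 - sin²ω) = -0.8816 (negative in QII)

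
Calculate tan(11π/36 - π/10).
tan(11π/36 - π/10) = (tan 11π/36 - tan π/10)/(1 + tan 11π/36 tan π/10) = 0.7536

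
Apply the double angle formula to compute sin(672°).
sin(672°) = 2 sin 336° cos 336° = -0.7431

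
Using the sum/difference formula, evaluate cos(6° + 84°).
cos(6° + 84°) = cos 6° cos 84° - sin 6° sin 84° = 0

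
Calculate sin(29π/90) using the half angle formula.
sin(29π/90) = √((1 - cos 29π/45)/2) = 0.848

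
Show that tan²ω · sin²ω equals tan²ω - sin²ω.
RHS = sin²ω/cos²ω - sin²ω = sin²ω(1/cos²ω - 1) = sin²ω · (1 - cos²ω)/cos²ω = sin²ω · sin²ω/cos²ω = sin²ω · tan²ω = LHS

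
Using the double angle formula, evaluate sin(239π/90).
sin(239π/90) = 2 sin 239π/180 cos 239π/180 = 0.8829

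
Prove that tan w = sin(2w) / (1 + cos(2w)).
RHS = 2 sin w cos w / (2cos²w) = sin w/cos w = tan w = LHS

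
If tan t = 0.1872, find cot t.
cot t = 1/tan t = 5.342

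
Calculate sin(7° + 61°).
sin(7° + 61°) = sin 7° cos 61° + cos 7° sin 61° = 0.9272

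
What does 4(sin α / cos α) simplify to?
4(sin α / cos α) = 4(tan α) (using Quotient identity)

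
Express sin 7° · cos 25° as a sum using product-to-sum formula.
sin 7° cos 25° = (1/2)[sin(7°+25°) + sin(7°-25°)]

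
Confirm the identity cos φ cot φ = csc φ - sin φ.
RHS = 1/sin φ - sin φ = (1 - sin²φ)/sin φ = cos²φ/sin φ = cos φ · (cos φ/sin φ) = cos φ cot φ = LHS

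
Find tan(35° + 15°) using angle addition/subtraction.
tan(35° + 15°) = (tan 35° + tan 15°)/(1 - tan 35° tan 15°) = 1.192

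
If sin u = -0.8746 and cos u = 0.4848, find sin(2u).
sin(2u) = 2 sin u cos u = -0.848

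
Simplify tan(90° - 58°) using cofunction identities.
tan(90° - 58°) = cot(58°)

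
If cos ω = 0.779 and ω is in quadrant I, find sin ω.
sin ω = 0.627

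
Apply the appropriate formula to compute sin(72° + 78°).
sin(72° + 78°) = sin 72° cos 78° + cos 72° sin 78° = 1/2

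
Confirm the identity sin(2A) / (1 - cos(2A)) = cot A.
LHS = 2 sin A cos A / (2sin²A) = cos A/sin A = cot A = RHS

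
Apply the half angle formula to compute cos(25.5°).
cos(25.5°) = √((1 + cos 51°)/2) = 0.9026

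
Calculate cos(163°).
cos(163°) = -0.9563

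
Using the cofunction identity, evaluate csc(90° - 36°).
csc(90° - 36°) = sec(36°) = 1.236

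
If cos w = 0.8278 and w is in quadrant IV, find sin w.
sin w = -0.561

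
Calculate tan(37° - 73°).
tan(37° - 73°) = (tan 37° - tan 73°)/(1 + tan 37° tan 73°) = -0.7265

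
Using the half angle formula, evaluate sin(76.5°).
sin(76.5°) = √((1 - cos 153°)/2) = 0.9724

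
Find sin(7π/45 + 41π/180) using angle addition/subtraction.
sin(7π/45 + 41π/180) = sin 7π/45 cos 41π/180 + cos 7π/45 sin 41π/180 = 0.9336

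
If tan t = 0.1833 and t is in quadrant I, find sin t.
sin t = 0.1803 (using tan²t + 1 = sec²t)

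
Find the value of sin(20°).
sin(20°) = 0.342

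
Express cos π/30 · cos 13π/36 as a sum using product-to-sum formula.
cos π/30 cos 13π/36 = (1/2)[cos(π/30-13π/36) + cos(π/30+13π/36)]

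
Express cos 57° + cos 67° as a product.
cos 57° + cos 67° = 2 cos(62°) cos(-5°)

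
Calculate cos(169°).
cos(169°) = -0.9816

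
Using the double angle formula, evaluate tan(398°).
tan(398°) = 2 tan 199° / (1 - tan²199°) = 0.7813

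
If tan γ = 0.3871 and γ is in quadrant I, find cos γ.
cos γ = 0.9326 (using tan²γ + 1 = sec²γ)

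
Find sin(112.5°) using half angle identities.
sin(112.5°) = √((1 - cos 225°)/2) = √(2+√2)/2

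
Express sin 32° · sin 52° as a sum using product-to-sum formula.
sin 32° sin 52° = (1/2)[cos(32°-52°) - cos(32°+52°)]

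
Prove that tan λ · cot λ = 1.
LHS = (sin λ/cos λ) · (cos λ/sin λ) = 1 = RHS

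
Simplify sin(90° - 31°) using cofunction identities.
sin(90° - 31°) = cos(31°)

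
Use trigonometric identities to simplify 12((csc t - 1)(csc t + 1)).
12((csc t - 1)(csc t + 1)) = 12(cot²t) (using Diff. of squares)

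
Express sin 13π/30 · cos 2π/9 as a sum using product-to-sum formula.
sin 13π/30 cos 2π/9 = (1/2)[sin(13π/30+2π/9) + sin(13π/30-2π/9)]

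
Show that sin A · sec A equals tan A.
LHS = sin A · (1/cos A) = sin A/cos A = tan A = RHS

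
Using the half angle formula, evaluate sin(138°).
sin(138°) = √((1 - cos 276°)/2) = 0.6691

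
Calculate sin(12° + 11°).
sin(12° + 11°) = sin 12° cos 11° + cos 12° sin 11° = 0.3907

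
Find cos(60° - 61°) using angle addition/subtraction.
cos(60° - 61°) = cos 60° cos 61° + sin 60° sin 61° = 0.9998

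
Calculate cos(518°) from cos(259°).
cos(518°) = cos²259° - sin²259° = -0.9272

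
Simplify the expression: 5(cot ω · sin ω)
5(cot ω · sin ω) = 5(cos ω) (using Quotient identity)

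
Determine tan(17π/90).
tan(17π/90) = 0.6745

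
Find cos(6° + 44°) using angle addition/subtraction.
cos(6° + 44°) = cos 6° cos 44° - sin 6° sin 44° = 0.6428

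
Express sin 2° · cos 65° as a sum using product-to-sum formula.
sin 2° cos 65° = (1/2)[sin(2°+65°) + sin(2°-65°)]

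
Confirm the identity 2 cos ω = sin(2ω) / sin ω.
RHS = 2 sin ω cos ω / sin ω = 2 cos ω = LHS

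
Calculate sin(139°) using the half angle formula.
sin(139°) = √((1 - cos 278°)/2) = 0.6561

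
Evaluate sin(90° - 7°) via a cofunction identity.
sin(90° - 7°) = cos(7°) = 0.9925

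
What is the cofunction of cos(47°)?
cos(47°) = sin(90° - 47°) = sin(43°)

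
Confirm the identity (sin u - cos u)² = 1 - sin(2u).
LHS = sin²u - 2 sin u cos u + cos²u = (sin²u + cos²u) - 2 sin u cos u = 1 - sin(2u) = RHS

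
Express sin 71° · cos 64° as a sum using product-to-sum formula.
sin 71° cos 64° = (1/2)[sin(71°+64°) + sin(71°-64°)]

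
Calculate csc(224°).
csc(224°) = -1.44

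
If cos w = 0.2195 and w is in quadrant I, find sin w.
sin w = 0.9756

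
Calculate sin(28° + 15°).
sin(28° + 15°) = sin 28° cos 15° + cos 28° sin 15° = 0.682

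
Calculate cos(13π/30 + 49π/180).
cos(13π/30 + 49π/180) = cos 13π/30 cos 49π/180 - sin 13π/30 sin 49π/180 = -0.6018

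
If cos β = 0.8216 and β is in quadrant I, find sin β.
sin β = 0.5701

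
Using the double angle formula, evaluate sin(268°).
sin(268°) = 2 sin 134° cos 134° = -0.9994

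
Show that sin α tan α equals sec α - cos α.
RHS = 1/cos α - cos α = (1 - cos²α)/cos α = sin²α/cos α = sin α · (sin α/cos α) = sin α tan α = LHS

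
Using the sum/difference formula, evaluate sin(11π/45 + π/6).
sin(11π/45 + π/6) = sin 11π/45 cos π/6 + cos 11π/45 sin π/6 = 0.9613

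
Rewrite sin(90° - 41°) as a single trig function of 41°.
sin(90° - 41°) = cos(41°)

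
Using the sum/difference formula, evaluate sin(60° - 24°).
sin(60° - 24°) = sin 60° cos 24° - cos 60° sin 24° = 0.5878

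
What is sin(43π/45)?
sin(43π/45) = 0.1392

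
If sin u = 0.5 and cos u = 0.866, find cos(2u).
cos(2u) = cos²u - sin²u = 0.5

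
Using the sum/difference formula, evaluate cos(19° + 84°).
cos(19° + 84°) = cos 19° cos 84° - sin 19° sin 84° = -0.225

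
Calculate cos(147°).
cos(147°) = -0.8387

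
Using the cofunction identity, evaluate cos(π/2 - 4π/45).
cos(π/2 - 4π/45) = sin(4π/45) = 0.2756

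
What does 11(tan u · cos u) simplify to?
11(tan u · cos u) = 11(sin u) (using Quotient identity)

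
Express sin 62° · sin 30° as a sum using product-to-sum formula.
sin 62° sin 30° = (1/2)[cos(62°-30°) - cos(62°+30°)]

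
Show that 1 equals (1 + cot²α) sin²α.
RHS = csc²α · sin²α = (1/sin²α) · sin²α = 1 = LHS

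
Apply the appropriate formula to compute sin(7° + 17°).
sin(7° + 17°) = sin 7° cos 17° + cos 7° sin 17° = 0.4067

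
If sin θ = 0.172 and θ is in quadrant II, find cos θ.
cos θ = -0.9851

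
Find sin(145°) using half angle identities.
sin(145°) = √((1 - cos 290°)/2) = 0.5736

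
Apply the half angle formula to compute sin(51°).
sin(51°) = √((1 - cos 102°)/2) = 0.7771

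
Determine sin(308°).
sin(308°) = -0.788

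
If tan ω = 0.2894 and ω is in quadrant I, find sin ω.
sin ω = 0.278 (using tan²ω + 1 = sec²ω)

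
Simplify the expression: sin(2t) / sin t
sin(2t) / sin t = 2 cos t (using Double angle)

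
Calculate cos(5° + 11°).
cos(5° + 11°) = cos 5° cos 11° - sin 5° sin 11° = 0.9613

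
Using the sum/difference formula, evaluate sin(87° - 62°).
sin(87° - 62°) = sin 87° cos 62° - cos 87° sin 62° = 0.4226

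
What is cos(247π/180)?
cos(247π/180) = -0.3907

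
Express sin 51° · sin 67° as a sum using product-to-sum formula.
sin 51° sin 67° = (1/2)[cos(51°-67°) - cos(51°+67°)]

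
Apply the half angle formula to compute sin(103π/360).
sin(103π/360) = √((1 - cos 103π/180)/2) = 0.7826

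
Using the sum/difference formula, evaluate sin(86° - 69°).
sin(86° - 69°) = sin 86° cos 69° - cos 86° sin 69° = 0.2924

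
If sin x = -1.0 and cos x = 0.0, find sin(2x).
sin(2x) = 2 sin x cos x = 0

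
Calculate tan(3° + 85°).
tan(3° + 85°) = (tan 3° + tan 85°)/(1 - tan 3° tan 85°) = 28.64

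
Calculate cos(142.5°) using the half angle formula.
cos(142.5°) = -√((1 + cos 285°)/2) = -0.7934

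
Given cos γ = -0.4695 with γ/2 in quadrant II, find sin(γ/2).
sin(γ/2) = ±√((1 - cos γ)/2); positive since γ/2 ∈ QII, so sin(γ/2) = 0.8572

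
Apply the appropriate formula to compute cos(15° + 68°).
cos(15° + 68°) = cos 15° cos 68° - sin 15° sin 68° = 0.1219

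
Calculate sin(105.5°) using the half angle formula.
sin(105.5°) = √((1 - cos 211°)/2) = 0.9636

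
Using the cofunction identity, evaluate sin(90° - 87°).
sin(90° - 87°) = cos(87°) = 0.05234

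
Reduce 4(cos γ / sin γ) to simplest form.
4(cos γ / sin γ) = 4(cot γ) (using Quotient identity)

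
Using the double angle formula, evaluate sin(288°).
sin(288°) = 2 sin 144° cos 144° = -0.9511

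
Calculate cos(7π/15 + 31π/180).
cos(7π/15 + 31π/180) = cos 7π/15 cos 31π/180 - sin 7π/15 sin 31π/180 = -0.4226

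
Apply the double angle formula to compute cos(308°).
cos(308°) = 2cos²154° - 1 = 0.6157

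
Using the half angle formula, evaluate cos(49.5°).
cos(49.5°) = √((1 + cos 99°)/2) = 0.6494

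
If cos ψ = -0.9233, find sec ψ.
sec ψ = 1/cos ψ = -1.083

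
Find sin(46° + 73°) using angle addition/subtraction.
sin(46° + 73°) = sin 46° cos 73° + cos 46° sin 73° = 0.8746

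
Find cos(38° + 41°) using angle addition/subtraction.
cos(38° + 41°) = cos 38° cos 41° - sin 38° sin 41° = 0.1908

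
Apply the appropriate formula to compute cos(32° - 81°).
cos(32° - 81°) = cos 32° cos 81° + sin 32° sin 81° = 0.6561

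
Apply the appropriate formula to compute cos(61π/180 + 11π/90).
cos(61π/180 + 11π/90) = cos 61π/180 cos 11π/90 - sin 61π/180 sin 11π/90 = 0.1219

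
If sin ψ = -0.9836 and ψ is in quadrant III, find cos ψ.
cos ψ = -0.1804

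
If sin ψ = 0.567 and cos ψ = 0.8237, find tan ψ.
tan ψ = sin ψ / cos ψ = 0.6884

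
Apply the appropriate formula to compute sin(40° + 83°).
sin(40° + 83°) = sin 40° cos 83° + cos 40° sin 83° = 0.8387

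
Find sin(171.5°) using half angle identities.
sin(171.5°) = √((1 - cos 343°)/2) = 0.1478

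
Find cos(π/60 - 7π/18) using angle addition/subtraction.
cos(π/60 - 7π/18) = cos π/60 cos 7π/18 + sin π/60 sin 7π/18 = 0.3907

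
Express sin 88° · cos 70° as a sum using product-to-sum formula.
sin 88° cos 70° = (1/2)[sin(88°+70°) + sin(88°-70°)]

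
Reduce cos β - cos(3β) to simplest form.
cos β - cos(3β) = 2 sin(2β) sin β (using Sum-to-product)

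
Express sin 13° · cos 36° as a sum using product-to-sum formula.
sin 13° cos 36° = (1/2)[sin(13°+36°) + sin(13°-36°)]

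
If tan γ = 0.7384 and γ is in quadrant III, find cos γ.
cos γ = -0.8045 (using tan²γ + 1 = sec²γ)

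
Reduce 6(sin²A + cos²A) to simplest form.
6(sin²A + cos²A) = 6 (using Pythagorean identity)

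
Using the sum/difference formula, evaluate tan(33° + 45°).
tan(33° + 45°) = (tan 33° + tan 45°)/(1 - tan 33° tan 45°) = 4.705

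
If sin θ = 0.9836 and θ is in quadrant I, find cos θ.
cos θ = 0.1804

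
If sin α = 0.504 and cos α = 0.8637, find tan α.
tan α = sin α / cos α = 0.5835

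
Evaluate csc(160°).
csc(160°) = 2.924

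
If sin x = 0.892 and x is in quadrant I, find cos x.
cos x = 0.452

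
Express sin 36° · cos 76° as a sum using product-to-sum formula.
sin 36° cos 76° = (1/2)[sin(36°+76°) + sin(36°-76°)]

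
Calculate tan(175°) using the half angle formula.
tan(175°) = sin 350° / (1 + cos 350°) = -0.08749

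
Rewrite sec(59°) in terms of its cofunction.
sec(59°) = csc(90° - 59°) = csc(31°)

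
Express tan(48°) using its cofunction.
tan(48°) = cot(90° - 48°) = cot(42°)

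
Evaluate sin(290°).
sin(290°) = -0.9397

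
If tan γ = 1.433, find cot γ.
cot γ = 1/tan γ = 0.6978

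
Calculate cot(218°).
cot(218°) = 1.28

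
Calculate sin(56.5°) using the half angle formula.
sin(56.5°) = √((1 - cos 113°)/2) = 0.8339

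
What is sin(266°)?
sin(266°) = -0.9976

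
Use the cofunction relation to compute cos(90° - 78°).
cos(90° - 78°) = sin(78°) = 0.9781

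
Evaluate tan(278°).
tan(278°) = -7.115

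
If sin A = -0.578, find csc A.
csc A = 1/sin A = -1.73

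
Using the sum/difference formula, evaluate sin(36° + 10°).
sin(36° + 10°) = sin 36° cos 10° + cos 36° sin 10° = 0.7193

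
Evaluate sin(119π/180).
sin(119π/180) = 0.8746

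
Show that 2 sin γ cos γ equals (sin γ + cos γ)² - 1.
RHS = sin²γ + 2 sin γ cos γ + cos²γ - 1 = (sin²γ + cos²γ) + 2 sin γ cos γ - 1 = 1 + 2 sin γ cos γ - 1 = 2 sin γ cos γ = LHS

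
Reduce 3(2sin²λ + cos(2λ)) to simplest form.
3(2sin²λ + cos(2λ)) = 3 (using Double angle)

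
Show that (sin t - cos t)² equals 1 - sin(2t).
LHS = sin²t - 2 sin t cos t + cos²t = (sin²t + cos²t) - 2 sin t cos t = 1 - sin(2t) = RHS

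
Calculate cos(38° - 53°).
cos(38° - 53°) = cos 38° cos 53° + sin 38° sin 53° = (√6+√2)/4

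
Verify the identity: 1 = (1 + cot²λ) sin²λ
RHS = csc²λ · sin²λ = (1/sin²λ) · sin²λ = 1 = LHS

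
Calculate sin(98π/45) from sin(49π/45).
sin(98π/45) = 2 sin 49π/45 cos 49π/45 = 0.5299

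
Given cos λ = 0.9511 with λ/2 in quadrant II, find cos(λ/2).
cos(λ/2) = ±√((1 + cos λ)/2); negative since λ/2 ∈ QII, so cos(λ/2) = -0.9877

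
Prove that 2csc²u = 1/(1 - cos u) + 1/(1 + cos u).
RHS = [(1 + cos u) + (1 - cos u)] / [(1 - cos u)(1 + cos u)] = 2/(1 - cos²u) = 2/sin²u = 2csc²u = LHS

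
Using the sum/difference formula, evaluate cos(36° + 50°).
cos(36° + 50°) = cos 36° cos 50° - sin 36° sin 50° = 0.06976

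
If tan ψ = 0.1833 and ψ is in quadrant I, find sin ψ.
sin ψ = 0.1803 (using tan²ψ + 1 = sec²ψ)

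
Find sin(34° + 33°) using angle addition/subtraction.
sin(34° + 33°) = sin 34° cos 33° + cos 34° sin 33° = 0.9205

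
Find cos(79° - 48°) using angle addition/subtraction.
cos(79° - 48°) = cos 79° cos 48° + sin 79° sin 48° = 0.8572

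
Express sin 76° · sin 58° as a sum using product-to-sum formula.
sin 76° sin 58° = (1/2)[cos(76°-58°) - cos(76°+58°)]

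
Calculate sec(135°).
sec(135°) = -√2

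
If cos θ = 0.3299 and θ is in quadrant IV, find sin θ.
sin θ = -0.944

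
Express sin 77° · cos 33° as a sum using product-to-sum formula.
sin 77° cos 33° = (1/2)[sin(77°+33°) + sin(77°-33°)]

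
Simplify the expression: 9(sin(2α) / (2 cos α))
9(sin(2α) / (2 cos α)) = 9(sin α) (using Double angle)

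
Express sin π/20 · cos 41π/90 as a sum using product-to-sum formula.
sin π/20 cos 41π/90 = (1/2)[sin(π/20+41π/90) + sin(π/20-41π/90)]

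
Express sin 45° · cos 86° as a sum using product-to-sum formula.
sin 45° cos 86° = (1/2)[sin(45°+86°) + sin(45°-86°)]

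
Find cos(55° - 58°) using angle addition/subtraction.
cos(55° - 58°) = cos 55° cos 58° + sin 55° sin 58° = 0.9986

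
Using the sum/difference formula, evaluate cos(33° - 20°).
cos(33° - 20°) = cos 33° cos 20° + sin 33° sin 20° = 0.9744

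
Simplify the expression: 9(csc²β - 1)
9(csc²β - 1) = 9(cot²β) (using Pythagorean identity)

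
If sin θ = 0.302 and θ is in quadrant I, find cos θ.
cos θ = 0.9533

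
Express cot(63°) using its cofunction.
cot(63°) = tan(90° - 63°) = tan(27°)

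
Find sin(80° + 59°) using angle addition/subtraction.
sin(80° + 59°) = sin 80° cos 59° + cos 80° sin 59° = 0.6561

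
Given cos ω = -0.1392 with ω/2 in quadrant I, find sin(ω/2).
sin(ω/2) = ±√((1 - cos ω)/2); positive since ω/2 ∈ QI, so sin(ω/2) = 0.7547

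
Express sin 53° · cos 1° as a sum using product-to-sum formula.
sin 53° cos 1° = (1/2)[sin(53°+1°) + sin(53°-1°)]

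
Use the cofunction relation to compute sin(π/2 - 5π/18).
sin(π/2 - 5π/18) = cos(5π/18) = 0.6428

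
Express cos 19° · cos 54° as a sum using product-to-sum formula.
cos 19° cos 54° = (1/2)[cos(19°-54°) + cos(19°+54°)]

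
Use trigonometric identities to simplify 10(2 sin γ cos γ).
10(2 sin γ cos γ) = 10(sin(2γ)) (using Double angle)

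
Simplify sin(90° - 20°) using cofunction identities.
sin(90° - 20°) = cos(20°)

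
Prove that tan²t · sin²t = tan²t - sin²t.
RHS = sin²t/cos²t - sin²t = sin²t(1/cos²t - 1) = sin²t · (1 - cos²t)/cos²t = sin²t · sin²t/cos²t = sin²t · tan²t = LHS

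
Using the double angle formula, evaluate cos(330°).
cos(330°) = cos²165° - sin²165° = √3/2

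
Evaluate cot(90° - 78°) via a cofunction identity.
cot(90° - 78°) = tan(78°) = 4.705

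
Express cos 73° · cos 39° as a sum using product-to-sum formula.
cos 73° cos 39° = (1/2)[cos(73°-39°) + cos(73°+39°)]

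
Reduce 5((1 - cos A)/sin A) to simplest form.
5((1 - cos A)/sin A) = 5(tan(A/2)) (using Half angle)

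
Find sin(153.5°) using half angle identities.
sin(153.5°) = √((1 - cos 307°)/2) = 0.4462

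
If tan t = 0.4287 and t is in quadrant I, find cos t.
cos t = 0.9191 (using tan²t + 1 = sec²t)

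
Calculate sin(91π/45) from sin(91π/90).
sin(91π/45) = 2 sin 91π/90 cos 91π/90 = 0.06976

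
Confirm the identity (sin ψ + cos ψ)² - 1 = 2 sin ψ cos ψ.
LHS = sin²ψ + 2 sin ψ cos ψ + cos²ψ - 1 = (sin²ψ + cos²ψ) + 2 sin ψ cos ψ - 1 = 1 + 2 sin ψ cos ψ - 1 = 2 sin ψ cos ψ = RHS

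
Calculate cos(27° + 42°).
cos(27° + 42°) = cos 27° cos 42° - sin 27° sin 42° = 0.3584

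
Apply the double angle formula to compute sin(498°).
sin(498°) = 2 sin 249° cos 249° = 0.6691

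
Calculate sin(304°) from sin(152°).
sin(304°) = 2 sin 152° cos 152° = -0.829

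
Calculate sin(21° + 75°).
sin(21° + 75°) = sin 21° cos 75° + cos 21° sin 75° = 0.9945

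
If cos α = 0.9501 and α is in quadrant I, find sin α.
sin α = 0.3119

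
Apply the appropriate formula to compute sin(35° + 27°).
sin(35° + 27°) = sin 35° cos 27° + cos 35° sin 27° = 0.8829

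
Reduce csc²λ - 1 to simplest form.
csc²λ - 1 = cot²λ (using Pythagorean identity)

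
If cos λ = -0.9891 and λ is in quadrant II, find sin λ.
sin λ = 0.1472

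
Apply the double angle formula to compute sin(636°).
sin(636°) = 2 sin 318° cos 318° = -0.9945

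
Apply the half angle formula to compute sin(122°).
sin(122°) = √((1 - cos 244°)/2) = 0.848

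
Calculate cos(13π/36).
cos(13π/36) = 0.4226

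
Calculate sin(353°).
sin(353°) = -0.1219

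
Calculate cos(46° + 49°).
cos(46° + 49°) = cos 46° cos 49° - sin 46° sin 49° = -0.08716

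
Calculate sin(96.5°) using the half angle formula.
sin(96.5°) = √((1 - cos 193°)/2) = 0.9936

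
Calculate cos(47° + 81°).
cos(47° + 81°) = cos 47° cos 81° - sin 47° sin 81° = -0.6157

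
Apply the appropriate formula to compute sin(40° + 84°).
sin(40° + 84°) = sin 40° cos 84° + cos 40° sin 84° = 0.829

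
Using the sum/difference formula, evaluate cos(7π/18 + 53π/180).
cos(7π/18 + 53π/180) = cos 7π/18 cos 53π/180 - sin 7π/18 sin 53π/180 = -0.5446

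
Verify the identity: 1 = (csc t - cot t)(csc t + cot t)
RHS = csc²t - cot²t = (1 + cot²t) - cot²t = 1 = LHS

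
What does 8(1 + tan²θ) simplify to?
8(1 + tan²θ) = 8(sec²θ) (using Pythagorean identity)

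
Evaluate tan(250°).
tan(250°) = 2.747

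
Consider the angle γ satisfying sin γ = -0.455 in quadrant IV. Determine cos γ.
cos γ = √(1 - sin²γ) = 0.8905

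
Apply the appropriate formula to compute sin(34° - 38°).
sin(34° - 38°) = sin 34° cos 38° - cos 34° sin 38° = -0.06976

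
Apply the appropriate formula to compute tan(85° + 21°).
tan(85° + 21°) = (tan 85° + tan 21°)/(1 - tan 85° tan 21°) = -3.487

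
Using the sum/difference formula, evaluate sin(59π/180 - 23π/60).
sin(59π/180 - 23π/60) = sin 59π/180 cos 23π/60 - cos 59π/180 sin 23π/60 = -0.1736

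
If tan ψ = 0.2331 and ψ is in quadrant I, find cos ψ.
cos ψ = 0.9739 (using tan²ψ + 1 = sec²ψ)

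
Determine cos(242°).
cos(242°) = -0.4695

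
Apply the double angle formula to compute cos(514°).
cos(514°) = cos²257° - sin²257° = -0.8988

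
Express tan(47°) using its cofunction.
tan(47°) = cot(90° - 47°) = cot(43°)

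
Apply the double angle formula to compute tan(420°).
tan(420°) = 2 tan 210° / (1 - tan²210°) = √3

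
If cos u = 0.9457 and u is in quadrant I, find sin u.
sin u = 0.325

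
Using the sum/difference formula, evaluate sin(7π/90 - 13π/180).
sin(7π/90 - 13π/180) = sin 7π/90 cos 13π/180 - cos 7π/90 sin 13π/180 = 0.01745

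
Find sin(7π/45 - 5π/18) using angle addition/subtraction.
sin(7π/45 - 5π/18) = sin 7π/45 cos 5π/18 - cos 7π/45 sin 5π/18 = -0.3746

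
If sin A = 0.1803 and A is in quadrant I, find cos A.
cos A = 0.9836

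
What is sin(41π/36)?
sin(41π/36) = -0.4226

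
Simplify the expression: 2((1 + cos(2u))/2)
2((1 + cos(2u))/2) = 2(cos²u) (using Power reduction)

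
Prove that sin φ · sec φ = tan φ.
LHS = sin φ · (1/cos φ) = sin φ/cos φ = tan φ = RHS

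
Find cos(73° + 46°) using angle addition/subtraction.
cos(73° + 46°) = cos 73° cos 46° - sin 73° sin 46° = -0.4848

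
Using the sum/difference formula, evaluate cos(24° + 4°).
cos(24° + 4°) = cos 24° cos 4° - sin 24° sin 4° = 0.8829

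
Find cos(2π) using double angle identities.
cos(2π) = cos²π - sin²π = 1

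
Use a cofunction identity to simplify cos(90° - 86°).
cos(90° - 86°) = sin(86°)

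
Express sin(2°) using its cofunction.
sin(2°) = cos(90° - 2°) = cos(88°)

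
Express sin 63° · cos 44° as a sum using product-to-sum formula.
sin 63° cos 44° = (1/2)[sin(63°+44°) + sin(63°-44°)]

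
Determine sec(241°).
sec(241°) = -2.063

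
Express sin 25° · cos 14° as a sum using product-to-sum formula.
sin 25° cos 14° = (1/2)[sin(25°+14°) + sin(25°-14°)]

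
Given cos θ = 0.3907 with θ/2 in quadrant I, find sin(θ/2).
sin(θ/2) = ±√((1 - cos θ)/2); positive since θ/2 ∈ QI, so sin(θ/2) = 0.552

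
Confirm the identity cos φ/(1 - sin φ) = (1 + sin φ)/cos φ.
RHS = (1 + sin φ)(1 - sin φ) / (cos φ(1 - sin φ)) = (1 - sin²φ) / (cos φ(1 - sin φ)) = cos²φ / (cos φ(1 - sin φ)) = cos φ/(1 - sin φ) = LHS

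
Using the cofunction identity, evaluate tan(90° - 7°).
tan(90° - 7°) = cot(7°) = 8.144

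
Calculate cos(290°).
cos(290°) = 0.342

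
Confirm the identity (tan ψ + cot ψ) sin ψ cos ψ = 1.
LHS = (sin ψ/cos ψ + cos ψ/sin ψ) sin ψ cos ψ = ((sin²ψ + cos²ψ)/(sin ψ cos ψ)) · sin ψ cos ψ = sin²ψ + cos²ψ = 1 = RHS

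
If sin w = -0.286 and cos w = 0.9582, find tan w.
tan w = sin w / cos w = -0.2985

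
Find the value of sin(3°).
sin(3°) = 0.05234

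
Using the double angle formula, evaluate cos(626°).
cos(626°) = 2cos²313° - 1 = -0.06976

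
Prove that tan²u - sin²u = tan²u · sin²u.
LHS = sin²u/cos²u - sin²u = sin²u(1/cos²u - 1) = sin²u · (1 - cos²u)/cos²u = sin²u · sin²u/cos²u = sin²u · tan²u = RHS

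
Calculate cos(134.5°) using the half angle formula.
cos(134.5°) = -√((1 + cos 269°)/2) = -0.7009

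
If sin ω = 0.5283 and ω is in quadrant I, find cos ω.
cos ω = 0.8491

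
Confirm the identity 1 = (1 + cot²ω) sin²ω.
RHS = csc²ω · sin²ω = (1/sin²ω) · sin²ω = 1 = LHS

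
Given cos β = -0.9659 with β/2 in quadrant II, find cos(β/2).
cos(β/2) = ±√((1 + cos β)/2); negative since β/2 ∈ QII, so cos(β/2) = -0.1306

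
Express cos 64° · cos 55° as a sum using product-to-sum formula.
cos 64° cos 55° = (1/2)[cos(64°-55°) + cos(64°+55°)]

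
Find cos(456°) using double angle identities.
cos(456°) = cos²228° - sin²228° = -0.1045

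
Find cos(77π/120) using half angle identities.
cos(77π/120) = -√((1 + cos 77π/60)/2) = -0.4305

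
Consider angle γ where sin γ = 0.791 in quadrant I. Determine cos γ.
cos γ = √(1 - sin²γ) = 0.6118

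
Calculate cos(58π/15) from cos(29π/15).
cos(58π/15) = 2cos²29π/15 - 1 = 0.9135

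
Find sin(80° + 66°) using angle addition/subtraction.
sin(80° + 66°) = sin 80° cos 66° + cos 80° sin 66° = 0.5592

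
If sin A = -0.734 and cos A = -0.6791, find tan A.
tan A = sin A / cos A = 1.081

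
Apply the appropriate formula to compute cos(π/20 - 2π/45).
cos(π/20 - 2π/45) = cos π/20 cos 2π/45 + sin π/20 sin 2π/45 = 0.9998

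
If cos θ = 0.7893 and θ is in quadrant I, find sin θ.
sin θ = 0.614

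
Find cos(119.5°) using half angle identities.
cos(119.5°) = -√((1 + cos 239°)/2) = -0.4924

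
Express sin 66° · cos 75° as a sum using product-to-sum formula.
sin 66° cos 75° = (1/2)[sin(66°+75°) + sin(66°-75°)]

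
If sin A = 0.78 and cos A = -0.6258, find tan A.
tan A = sin A / cos A = -1.246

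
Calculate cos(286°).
cos(286°) = 0.2756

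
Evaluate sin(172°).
sin(172°) = 0.1392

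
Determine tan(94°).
tan(94°) = -14.3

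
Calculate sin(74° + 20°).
sin(74° + 20°) = sin 74° cos 20° + cos 74° sin 20° = 0.9976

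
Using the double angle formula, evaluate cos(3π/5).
cos(3π/5) = cos²3π/10 - sin²3π/10 = -0.309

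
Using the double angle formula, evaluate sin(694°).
sin(694°) = 2 sin 347° cos 347° = -0.4384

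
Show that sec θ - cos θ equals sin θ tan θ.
LHS = 1/cos θ - cos θ = (1 - cos²θ)/cos θ = sin²θ/cos θ = sin θ · (sin θ/cos θ) = sin θ tan θ = RHS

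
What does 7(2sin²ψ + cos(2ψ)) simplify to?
7(2sin²ψ + cos(2ψ)) = 7 (using Double angle)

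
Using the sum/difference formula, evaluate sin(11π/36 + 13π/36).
sin(11π/36 + 13π/36) = sin 11π/36 cos 13π/36 + cos 11π/36 sin 13π/36 = √3/2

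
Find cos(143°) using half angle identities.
cos(143°) = -√((1 + cos 286°)/2) = -0.7986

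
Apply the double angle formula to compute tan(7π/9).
tan(7π/9) = 2 tan 7π/18 / (1 - tan²7π/18) = -0.8391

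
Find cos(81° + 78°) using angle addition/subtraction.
cos(81° + 78°) = cos 81° cos 78° - sin 81° sin 78° = -0.9336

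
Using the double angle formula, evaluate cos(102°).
cos(102°) = 2cos²51° - 1 = -0.2079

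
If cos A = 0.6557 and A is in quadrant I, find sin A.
sin A = 0.755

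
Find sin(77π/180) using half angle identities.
sin(77π/180) = √((1 - cos 77π/90)/2) = 0.9744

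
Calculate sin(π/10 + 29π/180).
sin(π/10 + 29π/180) = sin π/10 cos 29π/180 + cos π/10 sin 29π/180 = 0.7314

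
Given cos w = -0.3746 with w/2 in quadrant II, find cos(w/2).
cos(w/2) = ±√((1 + cos w)/2); negative since w/2 ∈ QII, so cos(w/2) = -0.5592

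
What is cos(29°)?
cos(29°) = 0.8746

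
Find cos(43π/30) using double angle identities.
cos(43π/30) = cos²43π/60 - sin²43π/60 = -0.2079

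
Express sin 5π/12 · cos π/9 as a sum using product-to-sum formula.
sin 5π/12 cos π/9 = (1/2)[sin(5π/12+π/9) + sin(5π/12-π/9)]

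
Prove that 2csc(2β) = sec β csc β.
LHS = 2/sin(2β) = 2/(2 sin β cos β) = 1/(sin β cos β) = (1/cos β)(1/sin β) = sec β csc β = RHS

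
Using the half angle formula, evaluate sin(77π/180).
sin(77π/180) = √((1 - cos 77π/90)/2) = 0.9744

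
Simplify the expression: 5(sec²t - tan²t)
5(sec²t - tan²t) = 5 (using Pythagorean identity)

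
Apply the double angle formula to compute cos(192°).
cos(192°) = cos²96° - sin²96° = -0.9781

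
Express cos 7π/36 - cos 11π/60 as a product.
cos 7π/36 - cos 11π/60 = -2 sin(17π/90) sin(π/180)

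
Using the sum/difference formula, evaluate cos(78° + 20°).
cos(78° + 20°) = cos 78° cos 20° - sin 78° sin 20° = -0.1392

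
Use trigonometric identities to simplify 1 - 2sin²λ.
1 - 2sin²λ = cos(2λ) (using Double angle)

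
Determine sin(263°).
sin(263°) = -0.9925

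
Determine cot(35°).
cot(35°) = 1.428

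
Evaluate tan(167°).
tan(167°) = -0.2309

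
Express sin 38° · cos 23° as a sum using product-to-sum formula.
sin 38° cos 23° = (1/2)[sin(38°+23°) + sin(38°-23°)]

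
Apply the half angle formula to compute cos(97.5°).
cos(97.5°) = -√((1 + cos 195°)/2) = -0.1305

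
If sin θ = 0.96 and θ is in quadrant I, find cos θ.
cos θ = 0.28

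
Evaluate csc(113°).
csc(113°) = 1.086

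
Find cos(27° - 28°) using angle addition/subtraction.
cos(27° - 28°) = cos 27° cos 28° + sin 27° sin 28° = 0.9998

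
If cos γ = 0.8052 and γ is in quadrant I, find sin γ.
sin γ = 0.593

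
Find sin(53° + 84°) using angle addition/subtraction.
sin(53° + 84°) = sin 53° cos 84° + cos 53° sin 84° = 0.682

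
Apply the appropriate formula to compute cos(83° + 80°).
cos(83° + 80°) = cos 83° cos 80° - sin 83° sin 80° = -0.9563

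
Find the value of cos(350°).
cos(350°) = 0.9848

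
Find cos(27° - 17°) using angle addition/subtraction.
cos(27° - 17°) = cos 27° cos 17° + sin 27° sin 17° = 0.9848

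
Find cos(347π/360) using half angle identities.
cos(347π/360) = -√((1 + cos 347π/180)/2) = -0.9936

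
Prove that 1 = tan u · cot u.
RHS = (sin u/cos u) · (cos u/sin u) = 1 = LHS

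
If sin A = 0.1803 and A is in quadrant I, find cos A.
cos A = 0.9836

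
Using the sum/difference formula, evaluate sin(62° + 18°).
sin(62° + 18°) = sin 62° cos 18° + cos 62° sin 18° = 0.9848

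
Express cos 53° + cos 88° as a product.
cos 53° + cos 88° = 2 cos(70.5°) cos(-17.5°)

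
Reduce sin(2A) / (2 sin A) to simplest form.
sin(2A) / (2 sin A) = cos A (using Double angle)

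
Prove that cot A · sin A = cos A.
LHS = (cos A/sin A) · sin A = cos A = RHS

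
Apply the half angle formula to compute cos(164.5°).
cos(164.5°) = -√((1 + cos 329°)/2) = -0.9636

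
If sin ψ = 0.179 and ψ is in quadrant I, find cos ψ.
cos ψ = 0.9838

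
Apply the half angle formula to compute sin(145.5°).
sin(145.5°) = √((1 - cos 291°)/2) = 0.5664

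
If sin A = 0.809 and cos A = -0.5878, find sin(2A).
sin(2A) = 2 sin A cos A = -0.9511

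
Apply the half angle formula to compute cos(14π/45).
cos(14π/45) = √((1 + cos 28π/45)/2) = 0.5592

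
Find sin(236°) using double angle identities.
sin(236°) = 2 sin 118° cos 118° = -0.829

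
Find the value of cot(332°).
cot(332°) = -1.881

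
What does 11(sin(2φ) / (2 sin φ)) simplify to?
11(sin(2φ) / (2 sin φ)) = 11(cos φ) (using Double angle)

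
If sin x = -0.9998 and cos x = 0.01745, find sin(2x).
sin(2x) = 2 sin x cos x = -0.03489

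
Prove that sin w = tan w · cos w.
RHS = (sin w/cos w) · cos w = sin w = LHS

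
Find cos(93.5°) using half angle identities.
cos(93.5°) = -√((1 + cos 187°)/2) = -0.06105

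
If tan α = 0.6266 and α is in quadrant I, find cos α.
cos α = 0.8474 (using tan²α + 1 = sec²α)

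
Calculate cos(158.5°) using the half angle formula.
cos(158.5°) = -√((1 + cos 317°)/2) = -0.9304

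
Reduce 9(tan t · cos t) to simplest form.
9(tan t · cos t) = 9(sin t) (using Quotient identity)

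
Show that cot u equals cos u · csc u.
RHS = cos u · (1/sin u) = cos u/sin u = cot u = LHS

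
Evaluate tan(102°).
tan(102°) = -4.705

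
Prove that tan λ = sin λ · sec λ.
RHS = sin λ · (1/cos λ) = sin λ/cos λ = tan λ = LHS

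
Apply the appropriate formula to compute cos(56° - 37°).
cos(56° - 37°) = cos 56° cos 37° + sin 56° sin 37° = 0.9455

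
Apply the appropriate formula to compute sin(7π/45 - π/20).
sin(7π/45 - π/20) = sin 7π/45 cos π/20 - cos 7π/45 sin π/20 = 0.3256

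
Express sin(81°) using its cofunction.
sin(81°) = cos(90° - 81°) = cos(9°)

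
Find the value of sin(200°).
sin(200°) = -0.342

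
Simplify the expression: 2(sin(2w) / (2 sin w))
2(sin(2w) / (2 sin w)) = 2(cos w) (using Double angle)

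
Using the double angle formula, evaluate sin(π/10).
sin(π/10) = 2 sin π/20 cos π/20 = 0.309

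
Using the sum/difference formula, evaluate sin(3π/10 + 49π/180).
sin(3π/10 + 49π/180) = sin 3π/10 cos 49π/180 + cos 3π/10 sin 49π/180 = 0.9744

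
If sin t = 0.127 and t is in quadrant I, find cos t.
cos t = 0.9919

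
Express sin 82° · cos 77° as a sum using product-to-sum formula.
sin 82° cos 77° = (1/2)[sin(82°+77°) + sin(82°-77°)]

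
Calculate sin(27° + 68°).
sin(27° + 68°) = sin 27° cos 68° + cos 27° sin 68° = 0.9962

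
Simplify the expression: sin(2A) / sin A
sin(2A) / sin A = 2 cos A (using Double angle)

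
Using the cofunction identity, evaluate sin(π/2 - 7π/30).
sin(π/2 - 7π/30) = cos(7π/30) = 0.7431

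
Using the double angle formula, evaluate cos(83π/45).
cos(83π/45) = cos²83π/90 - sin²83π/90 = 0.8829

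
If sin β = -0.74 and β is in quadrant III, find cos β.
cos β = -0.6726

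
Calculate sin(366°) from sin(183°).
sin(366°) = 2 sin 183° cos 183° = 0.1045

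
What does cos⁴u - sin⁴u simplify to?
cos⁴u - sin⁴u = cos(2u) (using Factoring + double angle)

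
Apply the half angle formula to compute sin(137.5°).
sin(137.5°) = √((1 - cos 275°)/2) = 0.6756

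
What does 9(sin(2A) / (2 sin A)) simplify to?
9(sin(2A) / (2 sin A)) = 9(cos A) (using Double angle)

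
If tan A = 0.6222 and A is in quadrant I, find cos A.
cos A = 0.8491 (using tan²A + 1 = sec²A)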